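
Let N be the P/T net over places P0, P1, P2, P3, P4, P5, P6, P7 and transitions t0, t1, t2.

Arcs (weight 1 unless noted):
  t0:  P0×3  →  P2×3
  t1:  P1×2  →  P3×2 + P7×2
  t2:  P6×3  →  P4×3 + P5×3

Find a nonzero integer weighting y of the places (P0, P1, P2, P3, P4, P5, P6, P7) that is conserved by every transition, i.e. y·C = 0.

y = (P0:1, P1:0, P2:1, P3:0, P4:0, P5:0, P6:0, P7:0)

Incidence matrix C (rows=places, cols=transitions):
       t0   t1   t2
   P0  -3    0    0
   P1   0   -2    0
   P2   3    0    0
   P3   0    2    0
   P4   0    0    3
   P5   0    0    3
   P6   0    0   -3
   P7   0    2    0

Candidate y = [1, 0, 1, 0, 0, 0, 0, 0]; check y·C column-wise:
  col t0: 1·-3 + 1·3 = 0
  col t1: 1·0 + 0·-2 + 1·0 + 0·2 + 0·2 = 0
  col t2: 1·0 + 1·0 + 0·3 + 0·3 + 0·-3 = 0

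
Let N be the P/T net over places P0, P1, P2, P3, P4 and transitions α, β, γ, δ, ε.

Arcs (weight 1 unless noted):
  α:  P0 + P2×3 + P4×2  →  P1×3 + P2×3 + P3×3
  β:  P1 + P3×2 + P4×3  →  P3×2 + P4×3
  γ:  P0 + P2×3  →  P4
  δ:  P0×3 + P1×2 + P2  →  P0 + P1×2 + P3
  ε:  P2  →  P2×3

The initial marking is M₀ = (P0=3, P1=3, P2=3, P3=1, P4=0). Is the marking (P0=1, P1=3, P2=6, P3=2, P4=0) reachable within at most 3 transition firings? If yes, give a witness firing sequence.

YES — reachable via ⟨δ, ε, ε⟩ (3 firings)

step 1: fire δ:  (P0=3, P1=3, P2=3, P3=1, P4=0) → (P0=1, P1=3, P2=2, P3=2, P4=0)
step 2: fire ε:  (P0=1, P1=3, P2=2, P3=2, P4=0) → (P0=1, P1=3, P2=4, P3=2, P4=0)
step 3: fire ε:  (P0=1, P1=3, P2=4, P3=2, P4=0) → (P0=1, P1=3, P2=6, P3=2, P4=0)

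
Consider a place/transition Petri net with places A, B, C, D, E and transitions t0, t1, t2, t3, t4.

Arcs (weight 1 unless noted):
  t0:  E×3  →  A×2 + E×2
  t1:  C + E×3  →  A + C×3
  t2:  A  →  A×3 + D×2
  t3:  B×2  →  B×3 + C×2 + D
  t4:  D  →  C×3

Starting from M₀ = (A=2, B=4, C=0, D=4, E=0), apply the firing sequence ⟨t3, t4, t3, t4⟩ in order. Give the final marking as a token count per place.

step 1: fire t3:  (A=2, B=4, C=0, D=4, E=0) → (A=2, B=5, C=2, D=5, E=0)
step 2: fire t4:  (A=2, B=5, C=2, D=5, E=0) → (A=2, B=5, C=5, D=4, E=0)
step 3: fire t3:  (A=2, B=5, C=5, D=4, E=0) → (A=2, B=6, C=7, D=5, E=0)
step 4: fire t4:  (A=2, B=6, C=7, D=5, E=0) → (A=2, B=6, C=10, D=4, E=0)

(A=2, B=6, C=10, D=4, E=0)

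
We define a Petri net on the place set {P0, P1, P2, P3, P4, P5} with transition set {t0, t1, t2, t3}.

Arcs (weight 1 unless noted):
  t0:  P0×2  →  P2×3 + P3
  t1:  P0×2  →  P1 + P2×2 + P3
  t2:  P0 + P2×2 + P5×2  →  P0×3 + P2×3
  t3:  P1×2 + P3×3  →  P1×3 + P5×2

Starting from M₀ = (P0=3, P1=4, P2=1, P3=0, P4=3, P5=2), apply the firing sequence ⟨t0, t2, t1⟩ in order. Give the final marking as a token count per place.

(P0=1, P1=5, P2=7, P3=2, P4=3, P5=0)

step 1: fire t0:  (P0=3, P1=4, P2=1, P3=0, P4=3, P5=2) → (P0=1, P1=4, P2=4, P3=1, P4=3, P5=2)
step 2: fire t2:  (P0=1, P1=4, P2=4, P3=1, P4=3, P5=2) → (P0=3, P1=4, P2=5, P3=1, P4=3, P5=0)
step 3: fire t1:  (P0=3, P1=4, P2=5, P3=1, P4=3, P5=0) → (P0=1, P1=5, P2=7, P3=2, P4=3, P5=0)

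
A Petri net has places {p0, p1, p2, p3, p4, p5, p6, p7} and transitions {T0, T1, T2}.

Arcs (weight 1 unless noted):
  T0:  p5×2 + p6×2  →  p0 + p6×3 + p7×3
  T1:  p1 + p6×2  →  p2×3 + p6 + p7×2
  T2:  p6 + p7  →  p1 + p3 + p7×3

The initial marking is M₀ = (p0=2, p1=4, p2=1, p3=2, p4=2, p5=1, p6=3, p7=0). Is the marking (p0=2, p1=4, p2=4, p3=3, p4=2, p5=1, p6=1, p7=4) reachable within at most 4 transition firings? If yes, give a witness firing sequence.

step 1: fire T1:  (p0=2, p1=4, p2=1, p3=2, p4=2, p5=1, p6=3, p7=0) → (p0=2, p1=3, p2=4, p3=2, p4=2, p5=1, p6=2, p7=2)
step 2: fire T2:  (p0=2, p1=3, p2=4, p3=2, p4=2, p5=1, p6=2, p7=2) → (p0=2, p1=4, p2=4, p3=3, p4=2, p5=1, p6=1, p7=4)

YES — reachable via ⟨T1, T2⟩ (2 firings)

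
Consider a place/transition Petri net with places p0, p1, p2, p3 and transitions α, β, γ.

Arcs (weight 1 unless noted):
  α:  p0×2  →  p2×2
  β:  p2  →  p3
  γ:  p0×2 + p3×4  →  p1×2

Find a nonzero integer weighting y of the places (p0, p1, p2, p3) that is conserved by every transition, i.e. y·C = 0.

y = (p0:1, p1:3, p2:1, p3:1)

Incidence matrix C (rows=places, cols=transitions):
        α    β    γ
   p0  -2    0   -2
   p1   0    0    2
   p2   2   -1    0
   p3   0    1   -4

Candidate y = [1, 3, 1, 1]; check y·C column-wise:
  col α: 1·-2 + 3·0 + 1·2 + 1·0 = 0
  col β: 1·0 + 3·0 + 1·-1 + 1·1 = 0
  col γ: 1·-2 + 3·2 + 1·0 + 1·-4 = 0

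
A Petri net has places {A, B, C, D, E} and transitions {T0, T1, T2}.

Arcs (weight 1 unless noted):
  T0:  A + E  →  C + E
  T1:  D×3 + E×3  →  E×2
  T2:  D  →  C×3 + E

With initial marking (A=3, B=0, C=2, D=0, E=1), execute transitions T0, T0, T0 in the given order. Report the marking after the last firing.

step 1: fire T0:  (A=3, B=0, C=2, D=0, E=1) → (A=2, B=0, C=3, D=0, E=1)
step 2: fire T0:  (A=2, B=0, C=3, D=0, E=1) → (A=1, B=0, C=4, D=0, E=1)
step 3: fire T0:  (A=1, B=0, C=4, D=0, E=1) → (A=0, B=0, C=5, D=0, E=1)

(A=0, B=0, C=5, D=0, E=1)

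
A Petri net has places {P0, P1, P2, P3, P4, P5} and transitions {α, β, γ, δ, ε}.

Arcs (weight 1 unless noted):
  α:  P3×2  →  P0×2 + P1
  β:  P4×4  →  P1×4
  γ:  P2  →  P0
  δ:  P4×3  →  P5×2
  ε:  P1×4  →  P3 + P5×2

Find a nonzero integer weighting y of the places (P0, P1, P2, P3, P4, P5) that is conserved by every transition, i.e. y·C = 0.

y = (P0:1, P1:2, P2:1, P3:2, P4:2, P5:3)

Incidence matrix C (rows=places, cols=transitions):
        α    β    γ    δ    ε
   P0   2    0    1    0    0
   P1   1    4    0    0   -4
   P2   0    0   -1    0    0
   P3  -2    0    0    0    1
   P4   0   -4    0   -3    0
   P5   0    0    0    2    2

Candidate y = [1, 2, 1, 2, 2, 3]; check y·C column-wise:
  col α: 1·2 + 2·1 + 1·0 + 2·-2 + 2·0 + 3·0 = 0
  col β: 1·0 + 2·4 + 1·0 + 2·0 + 2·-4 + 3·0 = 0
  col γ: 1·1 + 2·0 + 1·-1 + 2·0 + 2·0 + 3·0 = 0
  col δ: 1·0 + 2·0 + 1·0 + 2·0 + 2·-3 + 3·2 = 0
  col ε: 1·0 + 2·-4 + 1·0 + 2·1 + 2·0 + 3·2 = 0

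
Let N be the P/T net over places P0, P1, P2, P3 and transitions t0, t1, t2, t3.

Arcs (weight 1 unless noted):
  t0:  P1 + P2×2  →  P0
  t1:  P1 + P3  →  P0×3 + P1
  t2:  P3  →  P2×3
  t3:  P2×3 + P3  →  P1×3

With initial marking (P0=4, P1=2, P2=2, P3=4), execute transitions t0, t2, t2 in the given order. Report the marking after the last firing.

(P0=5, P1=1, P2=6, P3=2)

step 1: fire t0:  (P0=4, P1=2, P2=2, P3=4) → (P0=5, P1=1, P2=0, P3=4)
step 2: fire t2:  (P0=5, P1=1, P2=0, P3=4) → (P0=5, P1=1, P2=3, P3=3)
step 3: fire t2:  (P0=5, P1=1, P2=3, P3=3) → (P0=5, P1=1, P2=6, P3=2)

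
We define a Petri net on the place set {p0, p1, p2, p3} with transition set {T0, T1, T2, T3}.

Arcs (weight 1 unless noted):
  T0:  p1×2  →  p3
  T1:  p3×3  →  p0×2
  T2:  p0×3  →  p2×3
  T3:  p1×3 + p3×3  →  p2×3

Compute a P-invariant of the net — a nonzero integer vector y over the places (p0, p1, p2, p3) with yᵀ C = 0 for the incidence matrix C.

Incidence matrix C (rows=places, cols=transitions):
       T0   T1   T2   T3
   p0   0    2   -3    0
   p1  -2    0    0   -3
   p2   0    0    3    3
   p3   1   -3    0   -3

Candidate y = [3, 1, 3, 2]; check y·C column-wise:
  col T0: 3·0 + 1·-2 + 3·0 + 2·1 = 0
  col T1: 3·2 + 1·0 + 3·0 + 2·-3 = 0
  col T2: 3·-3 + 1·0 + 3·3 + 2·0 = 0
  col T3: 3·0 + 1·-3 + 3·3 + 2·-3 = 0

y = (p0:3, p1:1, p2:3, p3:2)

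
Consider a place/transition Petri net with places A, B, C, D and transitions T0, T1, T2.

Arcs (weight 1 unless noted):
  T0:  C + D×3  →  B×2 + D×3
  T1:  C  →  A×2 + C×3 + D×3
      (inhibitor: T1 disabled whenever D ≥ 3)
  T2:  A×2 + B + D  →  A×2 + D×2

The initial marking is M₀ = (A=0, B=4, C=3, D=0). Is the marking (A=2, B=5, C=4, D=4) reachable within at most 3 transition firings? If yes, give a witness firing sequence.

step 1: fire T1:  (A=0, B=4, C=3, D=0) → (A=2, B=4, C=5, D=3)
step 2: fire T0:  (A=2, B=4, C=5, D=3) → (A=2, B=6, C=4, D=3)
step 3: fire T2:  (A=2, B=6, C=4, D=3) → (A=2, B=5, C=4, D=4)

YES — reachable via ⟨T1, T0, T2⟩ (3 firings)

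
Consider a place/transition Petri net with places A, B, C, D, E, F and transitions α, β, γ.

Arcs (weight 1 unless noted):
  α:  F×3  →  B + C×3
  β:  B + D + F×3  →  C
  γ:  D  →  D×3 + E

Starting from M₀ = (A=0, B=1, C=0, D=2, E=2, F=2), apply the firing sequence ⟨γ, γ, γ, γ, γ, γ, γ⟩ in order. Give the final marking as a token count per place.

step 1: fire γ:  (A=0, B=1, C=0, D=2, E=2, F=2) → (A=0, B=1, C=0, D=4, E=3, F=2)
step 2: fire γ:  (A=0, B=1, C=0, D=4, E=3, F=2) → (A=0, B=1, C=0, D=6, E=4, F=2)
step 3: fire γ:  (A=0, B=1, C=0, D=6, E=4, F=2) → (A=0, B=1, C=0, D=8, E=5, F=2)
step 4: fire γ:  (A=0, B=1, C=0, D=8, E=5, F=2) → (A=0, B=1, C=0, D=10, E=6, F=2)
step 5: fire γ:  (A=0, B=1, C=0, D=10, E=6, F=2) → (A=0, B=1, C=0, D=12, E=7, F=2)
step 6: fire γ:  (A=0, B=1, C=0, D=12, E=7, F=2) → (A=0, B=1, C=0, D=14, E=8, F=2)
step 7: fire γ:  (A=0, B=1, C=0, D=14, E=8, F=2) → (A=0, B=1, C=0, D=16, E=9, F=2)

(A=0, B=1, C=0, D=16, E=9, F=2)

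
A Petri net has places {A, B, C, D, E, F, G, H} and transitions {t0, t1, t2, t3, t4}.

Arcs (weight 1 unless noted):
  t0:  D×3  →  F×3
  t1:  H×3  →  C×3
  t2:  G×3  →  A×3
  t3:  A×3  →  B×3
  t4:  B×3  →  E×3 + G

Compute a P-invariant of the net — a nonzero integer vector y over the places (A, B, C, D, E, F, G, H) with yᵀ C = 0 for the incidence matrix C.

y = (A:0, B:0, C:0, D:1, E:0, F:1, G:0, H:0)

Incidence matrix C (rows=places, cols=transitions):
       t0   t1   t2   t3   t4
    A   0    0    3   -3    0
    B   0    0    0    3   -3
    C   0    3    0    0    0
    D  -3    0    0    0    0
    E   0    0    0    0    3
    F   3    0    0    0    0
    G   0    0   -3    0    1
    H   0   -3    0    0    0

Candidate y = [0, 0, 0, 1, 0, 1, 0, 0]; check y·C column-wise:
  col t0: 1·-3 + 1·3 = 0
  col t1: 0·3 + 1·0 + 1·0 + 0·-3 = 0
  col t2: 0·3 + 1·0 + 1·0 + 0·-3 = 0
  col t3: 0·-3 + 0·3 + 1·0 + 1·0 = 0
  col t4: 0·-3 + 1·0 + 0·3 + 1·0 + 0·1 = 0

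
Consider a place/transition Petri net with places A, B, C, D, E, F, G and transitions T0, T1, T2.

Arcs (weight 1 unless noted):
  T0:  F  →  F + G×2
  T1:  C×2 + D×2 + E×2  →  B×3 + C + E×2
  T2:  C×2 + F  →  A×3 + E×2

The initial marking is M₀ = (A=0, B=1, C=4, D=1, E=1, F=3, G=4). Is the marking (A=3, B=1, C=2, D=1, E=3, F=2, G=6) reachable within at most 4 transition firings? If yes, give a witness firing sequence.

YES — reachable via ⟨T0, T2⟩ (2 firings)

step 1: fire T0:  (A=0, B=1, C=4, D=1, E=1, F=3, G=4) → (A=0, B=1, C=4, D=1, E=1, F=3, G=6)
step 2: fire T2:  (A=0, B=1, C=4, D=1, E=1, F=3, G=6) → (A=3, B=1, C=2, D=1, E=3, F=2, G=6)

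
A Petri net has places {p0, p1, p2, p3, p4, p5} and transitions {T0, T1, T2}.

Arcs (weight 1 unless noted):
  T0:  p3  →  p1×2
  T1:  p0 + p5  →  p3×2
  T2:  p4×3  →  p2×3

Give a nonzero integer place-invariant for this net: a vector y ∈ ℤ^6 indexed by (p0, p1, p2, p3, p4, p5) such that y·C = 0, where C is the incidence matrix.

Incidence matrix C (rows=places, cols=transitions):
       T0   T1   T2
   p0   0   -1    0
   p1   2    0    0
   p2   0    0    3
   p3  -1    2    0
   p4   0    0   -3
   p5   0   -1    0

Candidate y = [4, 1, 0, 2, 0, 0]; check y·C column-wise:
  col T0: 4·0 + 1·2 + 2·-1 = 0
  col T1: 4·-1 + 1·0 + 2·2 + 0·-1 = 0
  col T2: 4·0 + 1·0 + 0·3 + 2·0 + 0·-3 = 0

y = (p0:4, p1:1, p2:0, p3:2, p4:0, p5:0)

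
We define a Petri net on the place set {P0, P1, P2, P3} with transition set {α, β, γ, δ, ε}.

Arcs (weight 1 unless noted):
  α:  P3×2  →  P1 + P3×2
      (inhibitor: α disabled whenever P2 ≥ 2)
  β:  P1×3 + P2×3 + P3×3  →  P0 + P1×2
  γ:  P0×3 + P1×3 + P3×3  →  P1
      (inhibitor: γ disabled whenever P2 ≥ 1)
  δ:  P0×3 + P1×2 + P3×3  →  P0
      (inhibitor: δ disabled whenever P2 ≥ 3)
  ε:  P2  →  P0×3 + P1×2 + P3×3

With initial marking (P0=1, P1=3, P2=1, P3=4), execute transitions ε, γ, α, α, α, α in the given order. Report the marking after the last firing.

(P0=1, P1=7, P2=0, P3=4)

step 1: fire ε:  (P0=1, P1=3, P2=1, P3=4) → (P0=4, P1=5, P2=0, P3=7)
step 2: fire γ:  (P0=4, P1=5, P2=0, P3=7) → (P0=1, P1=3, P2=0, P3=4)
step 3: fire α:  (P0=1, P1=3, P2=0, P3=4) → (P0=1, P1=4, P2=0, P3=4)
step 4: fire α:  (P0=1, P1=4, P2=0, P3=4) → (P0=1, P1=5, P2=0, P3=4)
step 5: fire α:  (P0=1, P1=5, P2=0, P3=4) → (P0=1, P1=6, P2=0, P3=4)
step 6: fire α:  (P0=1, P1=6, P2=0, P3=4) → (P0=1, P1=7, P2=0, P3=4)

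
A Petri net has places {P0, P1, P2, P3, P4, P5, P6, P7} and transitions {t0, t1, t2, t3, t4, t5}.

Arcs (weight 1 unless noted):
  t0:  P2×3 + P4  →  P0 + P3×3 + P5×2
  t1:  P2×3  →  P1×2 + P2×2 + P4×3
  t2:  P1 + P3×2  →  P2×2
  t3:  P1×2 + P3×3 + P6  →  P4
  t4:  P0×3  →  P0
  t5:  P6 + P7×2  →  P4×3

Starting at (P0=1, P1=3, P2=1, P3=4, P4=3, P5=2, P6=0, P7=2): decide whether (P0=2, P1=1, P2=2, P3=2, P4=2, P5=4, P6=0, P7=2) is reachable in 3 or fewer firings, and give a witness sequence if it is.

NO — not reachable within 3 firings

depth 0: 1 marking
depth 1: 2 markings reached so far
depth 2: 5 markings reached so far
depth 3: 7 markings reached so far
target is not among the 7 markings reachable within 3 steps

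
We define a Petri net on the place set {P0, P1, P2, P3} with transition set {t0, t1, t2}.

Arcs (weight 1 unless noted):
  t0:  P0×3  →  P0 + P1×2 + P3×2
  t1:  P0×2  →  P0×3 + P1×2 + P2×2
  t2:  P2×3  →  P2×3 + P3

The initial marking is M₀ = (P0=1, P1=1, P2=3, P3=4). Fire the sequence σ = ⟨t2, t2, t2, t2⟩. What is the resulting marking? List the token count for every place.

step 1: fire t2:  (P0=1, P1=1, P2=3, P3=4) → (P0=1, P1=1, P2=3, P3=5)
step 2: fire t2:  (P0=1, P1=1, P2=3, P3=5) → (P0=1, P1=1, P2=3, P3=6)
step 3: fire t2:  (P0=1, P1=1, P2=3, P3=6) → (P0=1, P1=1, P2=3, P3=7)
step 4: fire t2:  (P0=1, P1=1, P2=3, P3=7) → (P0=1, P1=1, P2=3, P3=8)

(P0=1, P1=1, P2=3, P3=8)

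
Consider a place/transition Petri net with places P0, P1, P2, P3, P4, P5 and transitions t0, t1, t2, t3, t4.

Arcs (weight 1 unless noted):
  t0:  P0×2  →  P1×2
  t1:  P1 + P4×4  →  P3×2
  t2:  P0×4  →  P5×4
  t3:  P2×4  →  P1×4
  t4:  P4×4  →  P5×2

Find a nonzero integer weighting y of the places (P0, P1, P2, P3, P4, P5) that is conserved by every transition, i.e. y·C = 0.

y = (P0:2, P1:2, P2:2, P3:3, P4:1, P5:2)

Incidence matrix C (rows=places, cols=transitions):
       t0   t1   t2   t3   t4
   P0  -2    0   -4    0    0
   P1   2   -1    0    4    0
   P2   0    0    0   -4    0
   P3   0    2    0    0    0
   P4   0   -4    0    0   -4
   P5   0    0    4    0    2

Candidate y = [2, 2, 2, 3, 1, 2]; check y·C column-wise:
  col t0: 2·-2 + 2·2 + 2·0 + 3·0 + 1·0 + 2·0 = 0
  col t1: 2·0 + 2·-1 + 2·0 + 3·2 + 1·-4 + 2·0 = 0
  col t2: 2·-4 + 2·0 + 2·0 + 3·0 + 1·0 + 2·4 = 0
  col t3: 2·0 + 2·4 + 2·-4 + 3·0 + 1·0 + 2·0 = 0
  col t4: 2·0 + 2·0 + 2·0 + 3·0 + 1·-4 + 2·2 = 0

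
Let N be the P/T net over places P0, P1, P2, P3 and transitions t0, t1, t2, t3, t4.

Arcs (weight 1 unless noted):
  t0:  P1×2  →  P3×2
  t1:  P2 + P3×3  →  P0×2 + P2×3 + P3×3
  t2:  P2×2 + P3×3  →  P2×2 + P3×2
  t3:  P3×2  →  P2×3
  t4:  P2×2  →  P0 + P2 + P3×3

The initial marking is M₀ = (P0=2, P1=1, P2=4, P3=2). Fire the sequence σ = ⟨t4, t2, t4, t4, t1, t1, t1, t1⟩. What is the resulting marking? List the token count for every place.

(P0=13, P1=1, P2=9, P3=10)

step 1: fire t4:  (P0=2, P1=1, P2=4, P3=2) → (P0=3, P1=1, P2=3, P3=5)
step 2: fire t2:  (P0=3, P1=1, P2=3, P3=5) → (P0=3, P1=1, P2=3, P3=4)
step 3: fire t4:  (P0=3, P1=1, P2=3, P3=4) → (P0=4, P1=1, P2=2, P3=7)
step 4: fire t4:  (P0=4, P1=1, P2=2, P3=7) → (P0=5, P1=1, P2=1, P3=10)
step 5: fire t1:  (P0=5, P1=1, P2=1, P3=10) → (P0=7, P1=1, P2=3, P3=10)
step 6: fire t1:  (P0=7, P1=1, P2=3, P3=10) → (P0=9, P1=1, P2=5, P3=10)
step 7: fire t1:  (P0=9, P1=1, P2=5, P3=10) → (P0=11, P1=1, P2=7, P3=10)
step 8: fire t1:  (P0=11, P1=1, P2=7, P3=10) → (P0=13, P1=1, P2=9, P3=10)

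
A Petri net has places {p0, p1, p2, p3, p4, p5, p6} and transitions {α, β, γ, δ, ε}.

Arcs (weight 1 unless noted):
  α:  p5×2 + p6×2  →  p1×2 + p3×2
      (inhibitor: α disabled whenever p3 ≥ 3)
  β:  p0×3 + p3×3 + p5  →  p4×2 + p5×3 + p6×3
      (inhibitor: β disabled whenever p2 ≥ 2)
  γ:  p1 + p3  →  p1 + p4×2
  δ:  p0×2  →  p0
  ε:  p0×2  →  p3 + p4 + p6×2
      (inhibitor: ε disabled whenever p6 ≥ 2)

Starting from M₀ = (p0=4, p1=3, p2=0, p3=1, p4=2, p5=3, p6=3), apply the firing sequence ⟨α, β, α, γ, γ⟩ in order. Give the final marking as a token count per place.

(p0=1, p1=7, p2=0, p3=0, p4=8, p5=1, p6=2)

step 1: fire α:  (p0=4, p1=3, p2=0, p3=1, p4=2, p5=3, p6=3) → (p0=4, p1=5, p2=0, p3=3, p4=2, p5=1, p6=1)
step 2: fire β:  (p0=4, p1=5, p2=0, p3=3, p4=2, p5=1, p6=1) → (p0=1, p1=5, p2=0, p3=0, p4=4, p5=3, p6=4)
step 3: fire α:  (p0=1, p1=5, p2=0, p3=0, p4=4, p5=3, p6=4) → (p0=1, p1=7, p2=0, p3=2, p4=4, p5=1, p6=2)
step 4: fire γ:  (p0=1, p1=7, p2=0, p3=2, p4=4, p5=1, p6=2) → (p0=1, p1=7, p2=0, p3=1, p4=6, p5=1, p6=2)
step 5: fire γ:  (p0=1, p1=7, p2=0, p3=1, p4=6, p5=1, p6=2) → (p0=1, p1=7, p2=0, p3=0, p4=8, p5=1, p6=2)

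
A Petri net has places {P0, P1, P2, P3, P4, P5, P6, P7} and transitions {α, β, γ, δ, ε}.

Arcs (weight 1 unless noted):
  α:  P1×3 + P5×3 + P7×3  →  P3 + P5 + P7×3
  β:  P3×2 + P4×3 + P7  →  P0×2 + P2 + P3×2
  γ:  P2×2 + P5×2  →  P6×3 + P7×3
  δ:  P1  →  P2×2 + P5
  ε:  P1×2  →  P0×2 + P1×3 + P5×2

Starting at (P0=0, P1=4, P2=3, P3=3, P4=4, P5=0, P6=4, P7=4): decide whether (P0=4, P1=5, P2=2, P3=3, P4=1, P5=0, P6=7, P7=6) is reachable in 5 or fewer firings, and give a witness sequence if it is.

YES — reachable via ⟨β, ε, γ⟩ (3 firings)

step 1: fire β:  (P0=0, P1=4, P2=3, P3=3, P4=4, P5=0, P6=4, P7=4) → (P0=2, P1=4, P2=4, P3=3, P4=1, P5=0, P6=4, P7=3)
step 2: fire ε:  (P0=2, P1=4, P2=4, P3=3, P4=1, P5=0, P6=4, P7=3) → (P0=4, P1=5, P2=4, P3=3, P4=1, P5=2, P6=4, P7=3)
step 3: fire γ:  (P0=4, P1=5, P2=4, P3=3, P4=1, P5=2, P6=4, P7=3) → (P0=4, P1=5, P2=2, P3=3, P4=1, P5=0, P6=7, P7=6)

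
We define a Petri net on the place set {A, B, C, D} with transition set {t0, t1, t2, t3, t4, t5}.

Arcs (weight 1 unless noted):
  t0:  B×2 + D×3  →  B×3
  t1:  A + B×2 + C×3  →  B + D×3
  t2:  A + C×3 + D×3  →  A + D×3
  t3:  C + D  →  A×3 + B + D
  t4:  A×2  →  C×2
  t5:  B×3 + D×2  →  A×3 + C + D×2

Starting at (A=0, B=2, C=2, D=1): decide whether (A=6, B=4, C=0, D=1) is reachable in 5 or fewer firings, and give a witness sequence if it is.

step 1: fire t3:  (A=0, B=2, C=2, D=1) → (A=3, B=3, C=1, D=1)
step 2: fire t3:  (A=3, B=3, C=1, D=1) → (A=6, B=4, C=0, D=1)

YES — reachable via ⟨t3, t3⟩ (2 firings)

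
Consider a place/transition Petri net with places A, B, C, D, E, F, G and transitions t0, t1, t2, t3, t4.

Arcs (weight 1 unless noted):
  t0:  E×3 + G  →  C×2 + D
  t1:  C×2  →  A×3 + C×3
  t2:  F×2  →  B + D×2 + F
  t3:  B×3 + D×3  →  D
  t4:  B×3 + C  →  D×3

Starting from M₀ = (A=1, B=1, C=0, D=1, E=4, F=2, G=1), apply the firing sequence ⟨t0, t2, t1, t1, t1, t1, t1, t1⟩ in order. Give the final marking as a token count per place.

(A=19, B=2, C=8, D=4, E=1, F=1, G=0)

step 1: fire t0:  (A=1, B=1, C=0, D=1, E=4, F=2, G=1) → (A=1, B=1, C=2, D=2, E=1, F=2, G=0)
step 2: fire t2:  (A=1, B=1, C=2, D=2, E=1, F=2, G=0) → (A=1, B=2, C=2, D=4, E=1, F=1, G=0)
step 3: fire t1:  (A=1, B=2, C=2, D=4, E=1, F=1, G=0) → (A=4, B=2, C=3, D=4, E=1, F=1, G=0)
step 4: fire t1:  (A=4, B=2, C=3, D=4, E=1, F=1, G=0) → (A=7, B=2, C=4, D=4, E=1, F=1, G=0)
step 5: fire t1:  (A=7, B=2, C=4, D=4, E=1, F=1, G=0) → (A=10, B=2, C=5, D=4, E=1, F=1, G=0)
step 6: fire t1:  (A=10, B=2, C=5, D=4, E=1, F=1, G=0) → (A=13, B=2, C=6, D=4, E=1, F=1, G=0)
step 7: fire t1:  (A=13, B=2, C=6, D=4, E=1, F=1, G=0) → (A=16, B=2, C=7, D=4, E=1, F=1, G=0)
step 8: fire t1:  (A=16, B=2, C=7, D=4, E=1, F=1, G=0) → (A=19, B=2, C=8, D=4, E=1, F=1, G=0)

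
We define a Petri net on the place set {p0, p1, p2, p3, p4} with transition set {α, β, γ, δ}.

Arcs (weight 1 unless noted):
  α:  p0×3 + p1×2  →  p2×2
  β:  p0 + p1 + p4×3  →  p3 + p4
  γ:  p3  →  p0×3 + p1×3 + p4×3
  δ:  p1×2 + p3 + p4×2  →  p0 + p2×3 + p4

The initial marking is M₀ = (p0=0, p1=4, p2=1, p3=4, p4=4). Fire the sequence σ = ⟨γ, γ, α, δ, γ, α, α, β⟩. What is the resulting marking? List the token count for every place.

(p0=0, p1=4, p2=10, p3=1, p4=10)

step 1: fire γ:  (p0=0, p1=4, p2=1, p3=4, p4=4) → (p0=3, p1=7, p2=1, p3=3, p4=7)
step 2: fire γ:  (p0=3, p1=7, p2=1, p3=3, p4=7) → (p0=6, p1=10, p2=1, p3=2, p4=10)
step 3: fire α:  (p0=6, p1=10, p2=1, p3=2, p4=10) → (p0=3, p1=8, p2=3, p3=2, p4=10)
step 4: fire δ:  (p0=3, p1=8, p2=3, p3=2, p4=10) → (p0=4, p1=6, p2=6, p3=1, p4=9)
step 5: fire γ:  (p0=4, p1=6, p2=6, p3=1, p4=9) → (p0=7, p1=9, p2=6, p3=0, p4=12)
step 6: fire α:  (p0=7, p1=9, p2=6, p3=0, p4=12) → (p0=4, p1=7, p2=8, p3=0, p4=12)
step 7: fire α:  (p0=4, p1=7, p2=8, p3=0, p4=12) → (p0=1, p1=5, p2=10, p3=0, p4=12)
step 8: fire β:  (p0=1, p1=5, p2=10, p3=0, p4=12) → (p0=0, p1=4, p2=10, p3=1, p4=10)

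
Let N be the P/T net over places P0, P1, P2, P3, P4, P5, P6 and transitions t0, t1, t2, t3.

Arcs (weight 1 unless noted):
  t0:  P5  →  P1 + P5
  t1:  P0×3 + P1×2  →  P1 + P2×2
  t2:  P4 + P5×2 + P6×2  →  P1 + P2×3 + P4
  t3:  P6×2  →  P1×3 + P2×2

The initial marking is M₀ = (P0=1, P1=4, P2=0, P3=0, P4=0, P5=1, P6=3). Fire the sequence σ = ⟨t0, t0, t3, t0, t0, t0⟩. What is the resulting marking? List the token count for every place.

step 1: fire t0:  (P0=1, P1=4, P2=0, P3=0, P4=0, P5=1, P6=3) → (P0=1, P1=5, P2=0, P3=0, P4=0, P5=1, P6=3)
step 2: fire t0:  (P0=1, P1=5, P2=0, P3=0, P4=0, P5=1, P6=3) → (P0=1, P1=6, P2=0, P3=0, P4=0, P5=1, P6=3)
step 3: fire t3:  (P0=1, P1=6, P2=0, P3=0, P4=0, P5=1, P6=3) → (P0=1, P1=9, P2=2, P3=0, P4=0, P5=1, P6=1)
step 4: fire t0:  (P0=1, P1=9, P2=2, P3=0, P4=0, P5=1, P6=1) → (P0=1, P1=10, P2=2, P3=0, P4=0, P5=1, P6=1)
step 5: fire t0:  (P0=1, P1=10, P2=2, P3=0, P4=0, P5=1, P6=1) → (P0=1, P1=11, P2=2, P3=0, P4=0, P5=1, P6=1)
step 6: fire t0:  (P0=1, P1=11, P2=2, P3=0, P4=0, P5=1, P6=1) → (P0=1, P1=12, P2=2, P3=0, P4=0, P5=1, P6=1)

(P0=1, P1=12, P2=2, P3=0, P4=0, P5=1, P6=1)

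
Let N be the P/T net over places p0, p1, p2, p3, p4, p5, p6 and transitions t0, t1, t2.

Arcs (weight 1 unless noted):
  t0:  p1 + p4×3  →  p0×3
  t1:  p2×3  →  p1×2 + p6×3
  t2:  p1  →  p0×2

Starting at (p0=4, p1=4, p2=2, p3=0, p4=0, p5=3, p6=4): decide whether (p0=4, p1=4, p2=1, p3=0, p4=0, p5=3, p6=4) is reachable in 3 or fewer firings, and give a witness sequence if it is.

depth 0: 1 marking
depth 1: 2 markings reached so far
depth 2: 3 markings reached so far
depth 3: 4 markings reached so far
target is not among the 4 markings reachable within 3 steps

NO — not reachable within 3 firings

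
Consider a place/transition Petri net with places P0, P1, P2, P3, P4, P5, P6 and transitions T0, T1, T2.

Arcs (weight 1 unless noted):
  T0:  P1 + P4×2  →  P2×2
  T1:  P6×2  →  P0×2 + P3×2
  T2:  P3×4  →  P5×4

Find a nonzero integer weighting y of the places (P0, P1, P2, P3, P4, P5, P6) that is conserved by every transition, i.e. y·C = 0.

Incidence matrix C (rows=places, cols=transitions):
       T0   T1   T2
   P0   0    2    0
   P1  -1    0    0
   P2   2    0    0
   P3   0    2   -4
   P4  -2    0    0
   P5   0    0    4
   P6   0   -2    0

Candidate y = [0, 2, 1, 0, 0, 0, 0]; check y·C column-wise:
  col T0: 2·-1 + 1·2 + 0·-2 = 0
  col T1: 0·2 + 2·0 + 1·0 + 0·2 + 0·-2 = 0
  col T2: 2·0 + 1·0 + 0·-4 + 0·4 = 0

y = (P0:0, P1:2, P2:1, P3:0, P4:0, P5:0, P6:0)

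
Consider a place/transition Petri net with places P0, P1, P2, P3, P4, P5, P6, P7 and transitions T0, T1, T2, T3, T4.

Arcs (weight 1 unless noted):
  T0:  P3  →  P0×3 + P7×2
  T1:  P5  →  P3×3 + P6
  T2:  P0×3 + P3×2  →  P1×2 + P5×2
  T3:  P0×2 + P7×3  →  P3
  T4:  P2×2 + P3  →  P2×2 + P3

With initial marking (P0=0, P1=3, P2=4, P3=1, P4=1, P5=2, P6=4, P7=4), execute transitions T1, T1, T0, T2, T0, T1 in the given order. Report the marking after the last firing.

step 1: fire T1:  (P0=0, P1=3, P2=4, P3=1, P4=1, P5=2, P6=4, P7=4) → (P0=0, P1=3, P2=4, P3=4, P4=1, P5=1, P6=5, P7=4)
step 2: fire T1:  (P0=0, P1=3, P2=4, P3=4, P4=1, P5=1, P6=5, P7=4) → (P0=0, P1=3, P2=4, P3=7, P4=1, P5=0, P6=6, P7=4)
step 3: fire T0:  (P0=0, P1=3, P2=4, P3=7, P4=1, P5=0, P6=6, P7=4) → (P0=3, P1=3, P2=4, P3=6, P4=1, P5=0, P6=6, P7=6)
step 4: fire T2:  (P0=3, P1=3, P2=4, P3=6, P4=1, P5=0, P6=6, P7=6) → (P0=0, P1=5, P2=4, P3=4, P4=1, P5=2, P6=6, P7=6)
step 5: fire T0:  (P0=0, P1=5, P2=4, P3=4, P4=1, P5=2, P6=6, P7=6) → (P0=3, P1=5, P2=4, P3=3, P4=1, P5=2, P6=6, P7=8)
step 6: fire T1:  (P0=3, P1=5, P2=4, P3=3, P4=1, P5=2, P6=6, P7=8) → (P0=3, P1=5, P2=4, P3=6, P4=1, P5=1, P6=7, P7=8)

(P0=3, P1=5, P2=4, P3=6, P4=1, P5=1, P6=7, P7=8)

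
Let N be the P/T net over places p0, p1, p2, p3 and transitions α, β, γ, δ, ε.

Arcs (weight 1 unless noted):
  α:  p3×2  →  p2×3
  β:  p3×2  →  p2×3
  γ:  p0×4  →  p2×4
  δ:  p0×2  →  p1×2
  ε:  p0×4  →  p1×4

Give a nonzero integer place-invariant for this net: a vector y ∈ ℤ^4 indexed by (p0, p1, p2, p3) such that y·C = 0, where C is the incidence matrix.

Incidence matrix C (rows=places, cols=transitions):
        α    β    γ    δ    ε
   p0   0    0   -4   -2   -4
   p1   0    0    0    2    4
   p2   3    3    4    0    0
   p3  -2   -2    0    0    0

Candidate y = [2, 2, 2, 3]; check y·C column-wise:
  col α: 2·0 + 2·0 + 2·3 + 3·-2 = 0
  col β: 2·0 + 2·0 + 2·3 + 3·-2 = 0
  col γ: 2·-4 + 2·0 + 2·4 + 3·0 = 0
  col δ: 2·-2 + 2·2 + 2·0 + 3·0 = 0
  col ε: 2·-4 + 2·4 + 2·0 + 3·0 = 0

y = (p0:2, p1:2, p2:2, p3:3)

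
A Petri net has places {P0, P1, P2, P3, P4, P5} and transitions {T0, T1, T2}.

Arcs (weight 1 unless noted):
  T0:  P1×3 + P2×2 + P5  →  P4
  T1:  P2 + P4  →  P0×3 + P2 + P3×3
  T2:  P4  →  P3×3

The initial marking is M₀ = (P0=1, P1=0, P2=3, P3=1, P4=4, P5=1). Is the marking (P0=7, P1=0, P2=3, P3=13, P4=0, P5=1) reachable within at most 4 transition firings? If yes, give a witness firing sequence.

YES — reachable via ⟨T1, T1, T2, T2⟩ (4 firings)

step 1: fire T1:  (P0=1, P1=0, P2=3, P3=1, P4=4, P5=1) → (P0=4, P1=0, P2=3, P3=4, P4=3, P5=1)
step 2: fire T1:  (P0=4, P1=0, P2=3, P3=4, P4=3, P5=1) → (P0=7, P1=0, P2=3, P3=7, P4=2, P5=1)
step 3: fire T2:  (P0=7, P1=0, P2=3, P3=7, P4=2, P5=1) → (P0=7, P1=0, P2=3, P3=10, P4=1, P5=1)
step 4: fire T2:  (P0=7, P1=0, P2=3, P3=10, P4=1, P5=1) → (P0=7, P1=0, P2=3, P3=13, P4=0, P5=1)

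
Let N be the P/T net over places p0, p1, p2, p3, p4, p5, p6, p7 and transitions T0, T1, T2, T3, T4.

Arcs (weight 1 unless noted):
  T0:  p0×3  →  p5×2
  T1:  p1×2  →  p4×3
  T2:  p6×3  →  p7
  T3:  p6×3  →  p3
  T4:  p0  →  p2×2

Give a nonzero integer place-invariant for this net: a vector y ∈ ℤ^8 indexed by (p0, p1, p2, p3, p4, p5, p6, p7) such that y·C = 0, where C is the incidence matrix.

y = (p0:0, p1:3, p2:0, p3:0, p4:2, p5:0, p6:0, p7:0)

Incidence matrix C (rows=places, cols=transitions):
       T0   T1   T2   T3   T4
   p0  -3    0    0    0   -1
   p1   0   -2    0    0    0
   p2   0    0    0    0    2
   p3   0    0    0    1    0
   p4   0    3    0    0    0
   p5   2    0    0    0    0
   p6   0    0   -3   -3    0
   p7   0    0    1    0    0

Candidate y = [0, 3, 0, 0, 2, 0, 0, 0]; check y·C column-wise:
  col T0: 0·-3 + 3·0 + 2·0 + 0·2 = 0
  col T1: 3·-2 + 2·3 = 0
  col T2: 3·0 + 2·0 + 0·-3 + 0·1 = 0
  col T3: 3·0 + 0·1 + 2·0 + 0·-3 = 0
  col T4: 0·-1 + 3·0 + 0·2 + 2·0 = 0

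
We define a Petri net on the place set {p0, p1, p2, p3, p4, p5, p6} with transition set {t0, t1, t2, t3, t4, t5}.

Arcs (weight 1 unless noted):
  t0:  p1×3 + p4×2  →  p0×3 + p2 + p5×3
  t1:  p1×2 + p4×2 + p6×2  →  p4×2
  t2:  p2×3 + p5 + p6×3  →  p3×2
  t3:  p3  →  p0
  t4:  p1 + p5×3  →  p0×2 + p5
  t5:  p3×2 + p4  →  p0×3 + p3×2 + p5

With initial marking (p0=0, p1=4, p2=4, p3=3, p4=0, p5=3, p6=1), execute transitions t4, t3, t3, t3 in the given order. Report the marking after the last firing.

(p0=5, p1=3, p2=4, p3=0, p4=0, p5=1, p6=1)

step 1: fire t4:  (p0=0, p1=4, p2=4, p3=3, p4=0, p5=3, p6=1) → (p0=2, p1=3, p2=4, p3=3, p4=0, p5=1, p6=1)
step 2: fire t3:  (p0=2, p1=3, p2=4, p3=3, p4=0, p5=1, p6=1) → (p0=3, p1=3, p2=4, p3=2, p4=0, p5=1, p6=1)
step 3: fire t3:  (p0=3, p1=3, p2=4, p3=2, p4=0, p5=1, p6=1) → (p0=4, p1=3, p2=4, p3=1, p4=0, p5=1, p6=1)
step 4: fire t3:  (p0=4, p1=3, p2=4, p3=1, p4=0, p5=1, p6=1) → (p0=5, p1=3, p2=4, p3=0, p4=0, p5=1, p6=1)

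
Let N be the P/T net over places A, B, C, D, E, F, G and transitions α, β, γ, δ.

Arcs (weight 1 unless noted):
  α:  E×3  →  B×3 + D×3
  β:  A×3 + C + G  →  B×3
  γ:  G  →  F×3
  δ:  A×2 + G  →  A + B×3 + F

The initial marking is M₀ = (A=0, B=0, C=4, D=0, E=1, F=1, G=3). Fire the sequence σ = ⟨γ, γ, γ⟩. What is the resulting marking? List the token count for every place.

(A=0, B=0, C=4, D=0, E=1, F=10, G=0)

step 1: fire γ:  (A=0, B=0, C=4, D=0, E=1, F=1, G=3) → (A=0, B=0, C=4, D=0, E=1, F=4, G=2)
step 2: fire γ:  (A=0, B=0, C=4, D=0, E=1, F=4, G=2) → (A=0, B=0, C=4, D=0, E=1, F=7, G=1)
step 3: fire γ:  (A=0, B=0, C=4, D=0, E=1, F=7, G=1) → (A=0, B=0, C=4, D=0, E=1, F=10, G=0)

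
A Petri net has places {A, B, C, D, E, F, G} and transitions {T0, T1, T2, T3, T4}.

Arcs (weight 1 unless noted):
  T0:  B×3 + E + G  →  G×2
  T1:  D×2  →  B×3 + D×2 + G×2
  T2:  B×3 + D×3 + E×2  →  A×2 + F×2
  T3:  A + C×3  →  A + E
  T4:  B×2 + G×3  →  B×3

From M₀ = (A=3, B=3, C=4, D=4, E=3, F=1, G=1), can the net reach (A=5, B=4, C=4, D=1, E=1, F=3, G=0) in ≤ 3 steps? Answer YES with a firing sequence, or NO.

YES — reachable via ⟨T1, T2, T4⟩ (3 firings)

step 1: fire T1:  (A=3, B=3, C=4, D=4, E=3, F=1, G=1) → (A=3, B=6, C=4, D=4, E=3, F=1, G=3)
step 2: fire T2:  (A=3, B=6, C=4, D=4, E=3, F=1, G=3) → (A=5, B=3, C=4, D=1, E=1, F=3, G=3)
step 3: fire T4:  (A=5, B=3, C=4, D=1, E=1, F=3, G=3) → (A=5, B=4, C=4, D=1, E=1, F=3, G=0)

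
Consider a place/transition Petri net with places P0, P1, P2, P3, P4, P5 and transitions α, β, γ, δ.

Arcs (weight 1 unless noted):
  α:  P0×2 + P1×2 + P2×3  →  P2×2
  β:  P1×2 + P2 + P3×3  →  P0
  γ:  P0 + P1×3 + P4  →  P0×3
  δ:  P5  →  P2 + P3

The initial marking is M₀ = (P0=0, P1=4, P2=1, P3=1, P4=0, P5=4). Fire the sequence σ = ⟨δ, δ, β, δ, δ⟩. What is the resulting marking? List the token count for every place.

(P0=1, P1=2, P2=4, P3=2, P4=0, P5=0)

step 1: fire δ:  (P0=0, P1=4, P2=1, P3=1, P4=0, P5=4) → (P0=0, P1=4, P2=2, P3=2, P4=0, P5=3)
step 2: fire δ:  (P0=0, P1=4, P2=2, P3=2, P4=0, P5=3) → (P0=0, P1=4, P2=3, P3=3, P4=0, P5=2)
step 3: fire β:  (P0=0, P1=4, P2=3, P3=3, P4=0, P5=2) → (P0=1, P1=2, P2=2, P3=0, P4=0, P5=2)
step 4: fire δ:  (P0=1, P1=2, P2=2, P3=0, P4=0, P5=2) → (P0=1, P1=2, P2=3, P3=1, P4=0, P5=1)
step 5: fire δ:  (P0=1, P1=2, P2=3, P3=1, P4=0, P5=1) → (P0=1, P1=2, P2=4, P3=2, P4=0, P5=0)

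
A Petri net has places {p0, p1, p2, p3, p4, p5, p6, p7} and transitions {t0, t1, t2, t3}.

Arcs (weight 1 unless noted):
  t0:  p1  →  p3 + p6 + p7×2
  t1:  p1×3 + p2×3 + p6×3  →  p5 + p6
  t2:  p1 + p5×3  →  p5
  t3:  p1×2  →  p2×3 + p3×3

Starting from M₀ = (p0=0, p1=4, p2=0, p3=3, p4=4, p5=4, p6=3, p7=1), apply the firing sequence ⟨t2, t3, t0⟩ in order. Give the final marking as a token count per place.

(p0=0, p1=0, p2=3, p3=7, p4=4, p5=2, p6=4, p7=3)

step 1: fire t2:  (p0=0, p1=4, p2=0, p3=3, p4=4, p5=4, p6=3, p7=1) → (p0=0, p1=3, p2=0, p3=3, p4=4, p5=2, p6=3, p7=1)
step 2: fire t3:  (p0=0, p1=3, p2=0, p3=3, p4=4, p5=2, p6=3, p7=1) → (p0=0, p1=1, p2=3, p3=6, p4=4, p5=2, p6=3, p7=1)
step 3: fire t0:  (p0=0, p1=1, p2=3, p3=6, p4=4, p5=2, p6=3, p7=1) → (p0=0, p1=0, p2=3, p3=7, p4=4, p5=2, p6=4, p7=3)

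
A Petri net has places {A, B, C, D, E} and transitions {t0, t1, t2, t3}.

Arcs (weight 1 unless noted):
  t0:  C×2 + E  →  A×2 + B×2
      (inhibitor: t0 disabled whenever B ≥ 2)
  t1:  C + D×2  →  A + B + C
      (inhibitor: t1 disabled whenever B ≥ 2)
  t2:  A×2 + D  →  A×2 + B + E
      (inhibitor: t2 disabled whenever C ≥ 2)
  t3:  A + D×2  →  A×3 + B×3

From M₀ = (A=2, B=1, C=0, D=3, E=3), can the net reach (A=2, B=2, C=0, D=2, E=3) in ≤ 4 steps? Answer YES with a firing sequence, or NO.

NO — not reachable within 4 firings

depth 0: 1 marking
depth 1: 3 markings reached so far
depth 2: 5 markings reached so far
depth 3: 6 markings reached so far
depth 4: 6 markings reached so far
(frontier empty at depth 4; search complete)
target is not among the 6 markings reachable within 4 steps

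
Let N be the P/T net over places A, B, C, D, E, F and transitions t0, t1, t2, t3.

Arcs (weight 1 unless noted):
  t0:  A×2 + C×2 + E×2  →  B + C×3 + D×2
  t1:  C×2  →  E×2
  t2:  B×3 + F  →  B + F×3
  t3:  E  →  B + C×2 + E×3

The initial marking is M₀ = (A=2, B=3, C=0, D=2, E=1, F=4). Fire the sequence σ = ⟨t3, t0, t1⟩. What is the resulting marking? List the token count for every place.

step 1: fire t3:  (A=2, B=3, C=0, D=2, E=1, F=4) → (A=2, B=4, C=2, D=2, E=3, F=4)
step 2: fire t0:  (A=2, B=4, C=2, D=2, E=3, F=4) → (A=0, B=5, C=3, D=4, E=1, F=4)
step 3: fire t1:  (A=0, B=5, C=3, D=4, E=1, F=4) → (A=0, B=5, C=1, D=4, E=3, F=4)

(A=0, B=5, C=1, D=4, E=3, F=4)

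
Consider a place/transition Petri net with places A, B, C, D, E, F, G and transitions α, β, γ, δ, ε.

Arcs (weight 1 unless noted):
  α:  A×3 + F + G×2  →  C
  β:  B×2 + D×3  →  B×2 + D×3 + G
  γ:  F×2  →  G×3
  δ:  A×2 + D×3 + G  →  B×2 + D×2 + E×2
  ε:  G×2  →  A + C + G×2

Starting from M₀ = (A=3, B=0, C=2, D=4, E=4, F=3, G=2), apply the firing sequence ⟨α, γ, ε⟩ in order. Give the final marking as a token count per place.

(A=1, B=0, C=4, D=4, E=4, F=0, G=3)

step 1: fire α:  (A=3, B=0, C=2, D=4, E=4, F=3, G=2) → (A=0, B=0, C=3, D=4, E=4, F=2, G=0)
step 2: fire γ:  (A=0, B=0, C=3, D=4, E=4, F=2, G=0) → (A=0, B=0, C=3, D=4, E=4, F=0, G=3)
step 3: fire ε:  (A=0, B=0, C=3, D=4, E=4, F=0, G=3) → (A=1, B=0, C=4, D=4, E=4, F=0, G=3)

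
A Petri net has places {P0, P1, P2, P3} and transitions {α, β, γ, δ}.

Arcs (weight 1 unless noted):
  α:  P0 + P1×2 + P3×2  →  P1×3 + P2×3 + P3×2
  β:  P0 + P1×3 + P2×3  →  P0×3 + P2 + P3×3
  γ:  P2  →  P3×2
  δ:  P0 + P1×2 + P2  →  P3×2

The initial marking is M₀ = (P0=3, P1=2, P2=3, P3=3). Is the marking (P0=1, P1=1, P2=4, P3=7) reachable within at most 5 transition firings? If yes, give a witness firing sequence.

YES — reachable via ⟨α, γ, δ⟩ (3 firings)

step 1: fire α:  (P0=3, P1=2, P2=3, P3=3) → (P0=2, P1=3, P2=6, P3=3)
step 2: fire γ:  (P0=2, P1=3, P2=6, P3=3) → (P0=2, P1=3, P2=5, P3=5)
step 3: fire δ:  (P0=2, P1=3, P2=5, P3=5) → (P0=1, P1=1, P2=4, P3=7)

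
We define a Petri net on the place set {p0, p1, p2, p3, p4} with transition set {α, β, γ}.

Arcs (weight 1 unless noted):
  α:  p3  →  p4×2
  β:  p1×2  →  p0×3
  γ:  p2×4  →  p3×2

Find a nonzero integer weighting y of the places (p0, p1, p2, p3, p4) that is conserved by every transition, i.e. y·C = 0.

Incidence matrix C (rows=places, cols=transitions):
        α    β    γ
   p0   0    3    0
   p1   0   -2    0
   p2   0    0   -4
   p3  -1    0    2
   p4   2    0    0

Candidate y = [2, 3, 0, 0, 0]; check y·C column-wise:
  col α: 2·0 + 3·0 + 0·-1 + 0·2 = 0
  col β: 2·3 + 3·-2 = 0
  col γ: 2·0 + 3·0 + 0·-4 + 0·2 = 0

y = (p0:2, p1:3, p2:0, p3:0, p4:0)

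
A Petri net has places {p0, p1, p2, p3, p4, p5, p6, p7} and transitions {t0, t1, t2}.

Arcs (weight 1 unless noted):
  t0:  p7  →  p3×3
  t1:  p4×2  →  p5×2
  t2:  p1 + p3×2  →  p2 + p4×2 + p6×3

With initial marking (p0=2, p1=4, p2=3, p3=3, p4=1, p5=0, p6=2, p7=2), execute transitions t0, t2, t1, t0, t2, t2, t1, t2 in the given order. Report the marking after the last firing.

(p0=2, p1=0, p2=7, p3=1, p4=5, p5=4, p6=14, p7=0)

step 1: fire t0:  (p0=2, p1=4, p2=3, p3=3, p4=1, p5=0, p6=2, p7=2) → (p0=2, p1=4, p2=3, p3=6, p4=1, p5=0, p6=2, p7=1)
step 2: fire t2:  (p0=2, p1=4, p2=3, p3=6, p4=1, p5=0, p6=2, p7=1) → (p0=2, p1=3, p2=4, p3=4, p4=3, p5=0, p6=5, p7=1)
step 3: fire t1:  (p0=2, p1=3, p2=4, p3=4, p4=3, p5=0, p6=5, p7=1) → (p0=2, p1=3, p2=4, p3=4, p4=1, p5=2, p6=5, p7=1)
step 4: fire t0:  (p0=2, p1=3, p2=4, p3=4, p4=1, p5=2, p6=5, p7=1) → (p0=2, p1=3, p2=4, p3=7, p4=1, p5=2, p6=5, p7=0)
step 5: fire t2:  (p0=2, p1=3, p2=4, p3=7, p4=1, p5=2, p6=5, p7=0) → (p0=2, p1=2, p2=5, p3=5, p4=3, p5=2, p6=8, p7=0)
step 6: fire t2:  (p0=2, p1=2, p2=5, p3=5, p4=3, p5=2, p6=8, p7=0) → (p0=2, p1=1, p2=6, p3=3, p4=5, p5=2, p6=11, p7=0)
step 7: fire t1:  (p0=2, p1=1, p2=6, p3=3, p4=5, p5=2, p6=11, p7=0) → (p0=2, p1=1, p2=6, p3=3, p4=3, p5=4, p6=11, p7=0)
step 8: fire t2:  (p0=2, p1=1, p2=6, p3=3, p4=3, p5=4, p6=11, p7=0) → (p0=2, p1=0, p2=7, p3=1, p4=5, p5=4, p6=14, p7=0)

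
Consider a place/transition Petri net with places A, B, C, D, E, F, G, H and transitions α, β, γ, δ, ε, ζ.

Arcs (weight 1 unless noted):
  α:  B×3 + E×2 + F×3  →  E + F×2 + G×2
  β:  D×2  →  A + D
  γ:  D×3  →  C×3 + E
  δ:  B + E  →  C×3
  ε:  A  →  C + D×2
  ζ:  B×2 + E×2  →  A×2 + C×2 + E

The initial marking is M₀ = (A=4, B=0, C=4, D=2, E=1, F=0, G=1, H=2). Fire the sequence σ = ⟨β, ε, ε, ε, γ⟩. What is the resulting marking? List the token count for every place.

(A=2, B=0, C=10, D=4, E=2, F=0, G=1, H=2)

step 1: fire β:  (A=4, B=0, C=4, D=2, E=1, F=0, G=1, H=2) → (A=5, B=0, C=4, D=1, E=1, F=0, G=1, H=2)
step 2: fire ε:  (A=5, B=0, C=4, D=1, E=1, F=0, G=1, H=2) → (A=4, B=0, C=5, D=3, E=1, F=0, G=1, H=2)
step 3: fire ε:  (A=4, B=0, C=5, D=3, E=1, F=0, G=1, H=2) → (A=3, B=0, C=6, D=5, E=1, F=0, G=1, H=2)
step 4: fire ε:  (A=3, B=0, C=6, D=5, E=1, F=0, G=1, H=2) → (A=2, B=0, C=7, D=7, E=1, F=0, G=1, H=2)
step 5: fire γ:  (A=2, B=0, C=7, D=7, E=1, F=0, G=1, H=2) → (A=2, B=0, C=10, D=4, E=2, F=0, G=1, H=2)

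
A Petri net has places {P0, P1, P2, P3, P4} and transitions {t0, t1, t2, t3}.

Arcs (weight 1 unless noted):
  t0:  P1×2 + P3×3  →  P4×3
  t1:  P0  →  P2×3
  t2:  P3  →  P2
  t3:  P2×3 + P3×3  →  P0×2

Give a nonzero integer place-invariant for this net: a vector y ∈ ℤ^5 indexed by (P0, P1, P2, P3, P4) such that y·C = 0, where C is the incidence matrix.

Incidence matrix C (rows=places, cols=transitions):
       t0   t1   t2   t3
   P0   0   -1    0    2
   P1  -2    0    0    0
   P2   0    3    1   -3
   P3  -3    0   -1   -3
   P4   3    0    0    0

Candidate y = [6, -3, 2, 2, 0]; check y·C column-wise:
  col t0: 6·0 + -3·-2 + 2·0 + 2·-3 + 0·3 = 0
  col t1: 6·-1 + -3·0 + 2·3 + 2·0 = 0
  col t2: 6·0 + -3·0 + 2·1 + 2·-1 = 0
  col t3: 6·2 + -3·0 + 2·-3 + 2·-3 = 0

y = (P0:6, P1:-3, P2:2, P3:2, P4:0)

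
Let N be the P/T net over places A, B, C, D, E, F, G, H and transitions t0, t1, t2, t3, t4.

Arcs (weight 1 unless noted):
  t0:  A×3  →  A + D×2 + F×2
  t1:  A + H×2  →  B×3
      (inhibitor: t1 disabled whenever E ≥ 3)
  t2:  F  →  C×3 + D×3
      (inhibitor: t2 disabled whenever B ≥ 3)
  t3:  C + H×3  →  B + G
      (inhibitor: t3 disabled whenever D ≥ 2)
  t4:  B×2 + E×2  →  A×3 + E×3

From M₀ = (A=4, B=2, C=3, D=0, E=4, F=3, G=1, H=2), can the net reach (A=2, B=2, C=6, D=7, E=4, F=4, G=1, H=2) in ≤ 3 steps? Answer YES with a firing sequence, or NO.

depth 0: 1 marking
depth 1: 4 markings reached so far
depth 2: 8 markings reached so far
depth 3: 13 markings reached so far
target is not among the 13 markings reachable within 3 steps

NO — not reachable within 3 firings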